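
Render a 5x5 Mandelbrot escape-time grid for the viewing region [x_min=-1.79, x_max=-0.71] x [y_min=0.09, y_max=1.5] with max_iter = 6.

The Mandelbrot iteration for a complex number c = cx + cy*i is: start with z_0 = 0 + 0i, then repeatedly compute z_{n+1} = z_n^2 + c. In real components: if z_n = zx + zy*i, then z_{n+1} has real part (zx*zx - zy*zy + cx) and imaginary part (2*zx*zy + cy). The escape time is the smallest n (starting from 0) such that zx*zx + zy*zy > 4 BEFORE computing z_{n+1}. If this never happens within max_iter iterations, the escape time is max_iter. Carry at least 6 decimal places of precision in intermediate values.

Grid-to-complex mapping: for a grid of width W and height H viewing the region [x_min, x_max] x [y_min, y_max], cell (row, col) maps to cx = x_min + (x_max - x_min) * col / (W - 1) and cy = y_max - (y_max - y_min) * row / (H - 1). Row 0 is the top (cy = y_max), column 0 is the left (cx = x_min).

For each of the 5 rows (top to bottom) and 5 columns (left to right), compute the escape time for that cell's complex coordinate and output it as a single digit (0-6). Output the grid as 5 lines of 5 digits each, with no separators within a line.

(row=0, col=0): c = -1.7900 + 1.5000i → escape time 1
(row=0, col=1): c = -1.5200 + 1.5000i → escape time 1
(row=0, col=2): c = -1.2500 + 1.5000i → escape time 2
(row=0, col=3): c = -0.9800 + 1.5000i → escape time 2
(row=0, col=4): c = -0.7100 + 1.5000i → escape time 2
(row=1, col=0): c = -1.7900 + 1.1475i → escape time 1
(row=1, col=1): c = -1.5200 + 1.1475i → escape time 2
(row=1, col=2): c = -1.2500 + 1.1475i → escape time 3
(row=1, col=3): c = -0.9800 + 1.1475i → escape time 3
(row=1, col=4): c = -0.7100 + 1.1475i → escape time 3
(row=2, col=0): c = -1.7900 + 0.7950i → escape time 2
(row=2, col=1): c = -1.5200 + 0.7950i → escape time 3
(row=2, col=2): c = -1.2500 + 0.7950i → escape time 3
(row=2, col=3): c = -0.9800 + 0.7950i → escape time 3
(row=2, col=4): c = -0.7100 + 0.7950i → escape time 4
(row=3, col=0): c = -1.7900 + 0.4425i → escape time 3
(row=3, col=1): c = -1.5200 + 0.4425i → escape time 3
(row=3, col=2): c = -1.2500 + 0.4425i → escape time 6
(row=3, col=3): c = -0.9800 + 0.4425i → escape time 6
(row=3, col=4): c = -0.7100 + 0.4425i → escape time 6
(row=4, col=0): c = -1.7900 + 0.0900i → escape time 4
(row=4, col=1): c = -1.5200 + 0.0900i → escape time 6
(row=4, col=2): c = -1.2500 + 0.0900i → escape time 6
(row=4, col=3): c = -0.9800 + 0.0900i → escape time 6
(row=4, col=4): c = -0.7100 + 0.0900i → escape time 6

Answer: 11222
12333
23334
33666
46666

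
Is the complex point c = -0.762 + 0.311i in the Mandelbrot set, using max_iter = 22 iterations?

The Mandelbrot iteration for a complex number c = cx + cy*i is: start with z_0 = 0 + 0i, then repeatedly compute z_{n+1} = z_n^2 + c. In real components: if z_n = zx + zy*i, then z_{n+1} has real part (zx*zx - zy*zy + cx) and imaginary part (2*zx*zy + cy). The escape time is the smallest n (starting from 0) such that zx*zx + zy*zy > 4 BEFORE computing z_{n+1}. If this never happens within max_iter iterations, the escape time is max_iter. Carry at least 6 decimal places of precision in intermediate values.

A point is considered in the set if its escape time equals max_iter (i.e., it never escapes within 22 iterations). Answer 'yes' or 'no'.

z_0 = 0 + 0i, c = -0.7620 + 0.3110i
Iter 1: z = -0.7620 + 0.3110i, |z|^2 = 0.6774
Iter 2: z = -0.2781 + -0.1630i, |z|^2 = 0.1039
Iter 3: z = -0.7112 + 0.4016i, |z|^2 = 0.6672
Iter 4: z = -0.4175 + -0.2603i, |z|^2 = 0.2420
Iter 5: z = -0.6555 + 0.5283i, |z|^2 = 0.7088
Iter 6: z = -0.6115 + -0.3816i, |z|^2 = 0.5195
Iter 7: z = -0.5337 + 0.7777i, |z|^2 = 0.8897
Iter 8: z = -1.0820 + -0.5192i, |z|^2 = 1.4402
Iter 9: z = 0.1391 + 1.4345i, |z|^2 = 2.0772
Iter 10: z = -2.8005 + 0.7100i, |z|^2 = 8.3471
Escaped at iteration 10

Answer: no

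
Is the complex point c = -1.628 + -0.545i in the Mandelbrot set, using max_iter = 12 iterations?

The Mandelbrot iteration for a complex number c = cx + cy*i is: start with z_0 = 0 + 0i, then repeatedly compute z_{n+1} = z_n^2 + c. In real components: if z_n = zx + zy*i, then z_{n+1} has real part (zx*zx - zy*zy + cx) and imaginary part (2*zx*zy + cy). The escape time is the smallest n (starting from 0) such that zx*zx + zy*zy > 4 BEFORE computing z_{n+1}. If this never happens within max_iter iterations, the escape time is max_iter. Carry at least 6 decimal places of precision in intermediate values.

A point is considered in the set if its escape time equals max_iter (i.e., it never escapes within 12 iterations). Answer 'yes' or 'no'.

z_0 = 0 + 0i, c = -1.6280 + -0.5450i
Iter 1: z = -1.6280 + -0.5450i, |z|^2 = 2.9474
Iter 2: z = 0.7254 + 1.2295i, |z|^2 = 2.0379
Iter 3: z = -2.6136 + 1.2387i, |z|^2 = 8.3651
Escaped at iteration 3

Answer: no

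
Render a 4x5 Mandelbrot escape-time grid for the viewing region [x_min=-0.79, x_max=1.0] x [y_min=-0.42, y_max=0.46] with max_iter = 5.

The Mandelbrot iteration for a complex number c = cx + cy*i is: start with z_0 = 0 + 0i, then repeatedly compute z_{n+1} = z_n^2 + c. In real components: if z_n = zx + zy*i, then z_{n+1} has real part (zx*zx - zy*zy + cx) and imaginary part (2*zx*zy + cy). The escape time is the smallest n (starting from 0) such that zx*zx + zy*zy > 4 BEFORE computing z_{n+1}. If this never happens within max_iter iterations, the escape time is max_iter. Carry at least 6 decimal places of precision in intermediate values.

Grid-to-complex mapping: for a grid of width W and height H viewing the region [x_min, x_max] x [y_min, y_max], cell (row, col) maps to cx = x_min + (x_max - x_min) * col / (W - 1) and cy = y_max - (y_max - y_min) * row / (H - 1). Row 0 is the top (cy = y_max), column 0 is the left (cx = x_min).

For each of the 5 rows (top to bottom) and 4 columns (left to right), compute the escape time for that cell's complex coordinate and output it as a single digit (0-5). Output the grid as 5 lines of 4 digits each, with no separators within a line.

(row=0, col=0): c = -0.7900 + 0.4600i → escape time 5
(row=0, col=1): c = -0.1933 + 0.4600i → escape time 5
(row=0, col=2): c = 0.4033 + 0.4600i → escape time 5
(row=0, col=3): c = 1.0000 + 0.4600i → escape time 2
(row=1, col=0): c = -0.7900 + 0.2400i → escape time 5
(row=1, col=1): c = -0.1933 + 0.2400i → escape time 5
(row=1, col=2): c = 0.4033 + 0.2400i → escape time 5
(row=1, col=3): c = 1.0000 + 0.2400i → escape time 2
(row=2, col=0): c = -0.7900 + 0.0200i → escape time 5
(row=2, col=1): c = -0.1933 + 0.0200i → escape time 5
(row=2, col=2): c = 0.4033 + 0.0200i → escape time 5
(row=2, col=3): c = 1.0000 + 0.0200i → escape time 2
(row=3, col=0): c = -0.7900 + -0.2000i → escape time 5
(row=3, col=1): c = -0.1933 + -0.2000i → escape time 5
(row=3, col=2): c = 0.4033 + -0.2000i → escape time 5
(row=3, col=3): c = 1.0000 + -0.2000i → escape time 2
(row=4, col=0): c = -0.7900 + -0.4200i → escape time 5
(row=4, col=1): c = -0.1933 + -0.4200i → escape time 5
(row=4, col=2): c = 0.4033 + -0.4200i → escape time 5
(row=4, col=3): c = 1.0000 + -0.4200i → escape time 2

Answer: 5552
5552
5552
5552
5552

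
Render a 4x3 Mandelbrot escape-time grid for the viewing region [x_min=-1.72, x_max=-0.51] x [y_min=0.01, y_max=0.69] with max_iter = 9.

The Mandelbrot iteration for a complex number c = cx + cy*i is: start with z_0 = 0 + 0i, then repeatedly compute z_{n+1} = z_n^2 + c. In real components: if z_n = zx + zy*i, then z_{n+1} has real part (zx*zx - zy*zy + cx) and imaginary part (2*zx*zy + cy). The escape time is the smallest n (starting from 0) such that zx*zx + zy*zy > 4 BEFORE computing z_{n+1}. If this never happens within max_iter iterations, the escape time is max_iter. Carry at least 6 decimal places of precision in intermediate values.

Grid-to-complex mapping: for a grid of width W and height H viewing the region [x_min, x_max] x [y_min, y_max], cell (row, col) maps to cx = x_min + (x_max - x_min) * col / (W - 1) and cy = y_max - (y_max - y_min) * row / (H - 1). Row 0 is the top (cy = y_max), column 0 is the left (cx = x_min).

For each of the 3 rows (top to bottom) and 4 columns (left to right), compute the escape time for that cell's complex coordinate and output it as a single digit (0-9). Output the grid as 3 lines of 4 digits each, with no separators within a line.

Answer: 3349
4689
9999

Derivation:
(row=0, col=0): c = -1.7200 + 0.6900i → escape time 3
(row=0, col=1): c = -1.3167 + 0.6900i → escape time 3
(row=0, col=2): c = -0.9133 + 0.6900i → escape time 4
(row=0, col=3): c = -0.5100 + 0.6900i → escape time 9
(row=1, col=0): c = -1.7200 + 0.3500i → escape time 4
(row=1, col=1): c = -1.3167 + 0.3500i → escape time 6
(row=1, col=2): c = -0.9133 + 0.3500i → escape time 8
(row=1, col=3): c = -0.5100 + 0.3500i → escape time 9
(row=2, col=0): c = -1.7200 + 0.0100i → escape time 9
(row=2, col=1): c = -1.3167 + 0.0100i → escape time 9
(row=2, col=2): c = -0.9133 + 0.0100i → escape time 9
(row=2, col=3): c = -0.5100 + 0.0100i → escape time 9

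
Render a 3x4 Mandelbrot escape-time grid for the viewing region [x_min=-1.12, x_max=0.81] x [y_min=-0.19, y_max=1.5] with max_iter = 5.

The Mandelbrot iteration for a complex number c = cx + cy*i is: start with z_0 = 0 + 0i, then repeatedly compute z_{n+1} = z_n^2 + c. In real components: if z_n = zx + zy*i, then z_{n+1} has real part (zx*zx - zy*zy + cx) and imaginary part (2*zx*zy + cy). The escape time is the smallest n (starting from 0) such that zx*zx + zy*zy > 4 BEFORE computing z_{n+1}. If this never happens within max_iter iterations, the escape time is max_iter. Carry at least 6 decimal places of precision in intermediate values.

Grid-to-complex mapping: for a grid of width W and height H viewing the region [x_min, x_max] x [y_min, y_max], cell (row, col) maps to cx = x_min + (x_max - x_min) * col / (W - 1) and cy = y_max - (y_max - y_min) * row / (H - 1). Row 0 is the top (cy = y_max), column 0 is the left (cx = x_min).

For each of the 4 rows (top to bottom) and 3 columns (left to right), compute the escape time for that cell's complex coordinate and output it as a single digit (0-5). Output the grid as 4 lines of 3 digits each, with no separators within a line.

(row=0, col=0): c = -1.1200 + 1.5000i → escape time 2
(row=0, col=1): c = -0.1550 + 1.5000i → escape time 2
(row=0, col=2): c = 0.8100 + 1.5000i → escape time 2
(row=1, col=0): c = -1.1200 + 0.9367i → escape time 3
(row=1, col=1): c = -0.1550 + 0.9367i → escape time 5
(row=1, col=2): c = 0.8100 + 0.9367i → escape time 2
(row=2, col=0): c = -1.1200 + 0.3733i → escape time 5
(row=2, col=1): c = -0.1550 + 0.3733i → escape time 5
(row=2, col=2): c = 0.8100 + 0.3733i → escape time 3
(row=3, col=0): c = -1.1200 + -0.1900i → escape time 5
(row=3, col=1): c = -0.1550 + -0.1900i → escape time 5
(row=3, col=2): c = 0.8100 + -0.1900i → escape time 3

Answer: 222
352
553
553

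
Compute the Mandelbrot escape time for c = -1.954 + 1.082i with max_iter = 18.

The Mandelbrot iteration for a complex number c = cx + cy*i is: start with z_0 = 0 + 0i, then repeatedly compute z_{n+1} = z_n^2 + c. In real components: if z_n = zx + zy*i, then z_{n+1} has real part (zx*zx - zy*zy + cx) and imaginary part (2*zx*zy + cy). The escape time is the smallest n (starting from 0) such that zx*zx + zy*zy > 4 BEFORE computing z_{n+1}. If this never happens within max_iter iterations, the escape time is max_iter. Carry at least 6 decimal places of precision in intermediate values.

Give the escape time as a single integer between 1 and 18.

z_0 = 0 + 0i, c = -1.9540 + 1.0820i
Iter 1: z = -1.9540 + 1.0820i, |z|^2 = 4.9888
Escaped at iteration 1

Answer: 1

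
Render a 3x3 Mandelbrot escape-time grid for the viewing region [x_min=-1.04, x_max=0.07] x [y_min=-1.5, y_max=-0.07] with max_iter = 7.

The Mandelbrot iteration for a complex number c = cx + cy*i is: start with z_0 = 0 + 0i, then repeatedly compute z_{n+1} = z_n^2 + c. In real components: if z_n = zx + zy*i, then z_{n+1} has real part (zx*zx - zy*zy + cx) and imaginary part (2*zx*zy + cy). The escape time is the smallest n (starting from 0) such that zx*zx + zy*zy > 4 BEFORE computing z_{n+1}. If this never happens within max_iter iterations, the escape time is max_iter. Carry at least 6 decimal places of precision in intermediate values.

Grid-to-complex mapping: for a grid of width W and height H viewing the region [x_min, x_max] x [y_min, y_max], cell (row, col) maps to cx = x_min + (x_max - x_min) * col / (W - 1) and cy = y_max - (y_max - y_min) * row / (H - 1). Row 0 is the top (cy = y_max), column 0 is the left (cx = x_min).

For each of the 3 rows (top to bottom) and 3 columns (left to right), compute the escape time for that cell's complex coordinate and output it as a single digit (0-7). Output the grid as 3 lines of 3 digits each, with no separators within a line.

Answer: 777
367
222

Derivation:
(row=0, col=0): c = -1.0400 + -0.0700i → escape time 7
(row=0, col=1): c = -0.4850 + -0.0700i → escape time 7
(row=0, col=2): c = 0.0700 + -0.0700i → escape time 7
(row=1, col=0): c = -1.0400 + -0.7850i → escape time 3
(row=1, col=1): c = -0.4850 + -0.7850i → escape time 6
(row=1, col=2): c = 0.0700 + -0.7850i → escape time 7
(row=2, col=0): c = -1.0400 + -1.5000i → escape time 2
(row=2, col=1): c = -0.4850 + -1.5000i → escape time 2
(row=2, col=2): c = 0.0700 + -1.5000i → escape time 2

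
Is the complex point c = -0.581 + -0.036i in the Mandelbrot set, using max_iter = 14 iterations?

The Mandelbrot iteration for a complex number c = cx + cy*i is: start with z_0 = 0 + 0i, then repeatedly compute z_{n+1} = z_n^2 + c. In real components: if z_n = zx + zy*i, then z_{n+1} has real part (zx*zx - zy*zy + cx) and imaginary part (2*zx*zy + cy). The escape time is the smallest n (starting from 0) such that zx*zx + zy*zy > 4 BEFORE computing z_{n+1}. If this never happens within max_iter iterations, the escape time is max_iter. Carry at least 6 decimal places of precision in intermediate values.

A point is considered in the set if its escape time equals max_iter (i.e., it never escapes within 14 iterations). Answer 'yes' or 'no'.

z_0 = 0 + 0i, c = -0.5810 + -0.0360i
Iter 1: z = -0.5810 + -0.0360i, |z|^2 = 0.3389
Iter 2: z = -0.2447 + 0.0058i, |z|^2 = 0.0599
Iter 3: z = -0.5211 + -0.0389i, |z|^2 = 0.2731
Iter 4: z = -0.3109 + 0.0045i, |z|^2 = 0.0967
Iter 5: z = -0.4843 + -0.0388i, |z|^2 = 0.2361
Iter 6: z = -0.3479 + 0.0016i, |z|^2 = 0.1210
Iter 7: z = -0.4600 + -0.0371i, |z|^2 = 0.2129
Iter 8: z = -0.3708 + -0.0019i, |z|^2 = 0.1375
Iter 9: z = -0.4435 + -0.0346i, |z|^2 = 0.1979
Iter 10: z = -0.3855 + -0.0053i, |z|^2 = 0.1486
Iter 11: z = -0.4324 + -0.0319i, |z|^2 = 0.1880
Iter 12: z = -0.3950 + -0.0084i, |z|^2 = 0.1561
Iter 13: z = -0.4250 + -0.0294i, |z|^2 = 0.1815
Did not escape in 14 iterations → in set

Answer: yes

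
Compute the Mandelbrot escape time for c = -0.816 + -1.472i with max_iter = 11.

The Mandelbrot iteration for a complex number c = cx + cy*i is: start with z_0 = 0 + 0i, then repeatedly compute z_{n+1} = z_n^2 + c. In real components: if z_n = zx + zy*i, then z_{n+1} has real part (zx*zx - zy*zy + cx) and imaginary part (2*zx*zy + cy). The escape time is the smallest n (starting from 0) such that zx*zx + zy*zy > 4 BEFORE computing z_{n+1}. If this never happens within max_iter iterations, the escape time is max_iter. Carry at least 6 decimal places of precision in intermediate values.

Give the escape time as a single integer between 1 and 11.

Answer: 2

Derivation:
z_0 = 0 + 0i, c = -0.8160 + -1.4720i
Iter 1: z = -0.8160 + -1.4720i, |z|^2 = 2.8326
Iter 2: z = -2.3169 + 0.9303i, |z|^2 = 6.2336
Escaped at iteration 2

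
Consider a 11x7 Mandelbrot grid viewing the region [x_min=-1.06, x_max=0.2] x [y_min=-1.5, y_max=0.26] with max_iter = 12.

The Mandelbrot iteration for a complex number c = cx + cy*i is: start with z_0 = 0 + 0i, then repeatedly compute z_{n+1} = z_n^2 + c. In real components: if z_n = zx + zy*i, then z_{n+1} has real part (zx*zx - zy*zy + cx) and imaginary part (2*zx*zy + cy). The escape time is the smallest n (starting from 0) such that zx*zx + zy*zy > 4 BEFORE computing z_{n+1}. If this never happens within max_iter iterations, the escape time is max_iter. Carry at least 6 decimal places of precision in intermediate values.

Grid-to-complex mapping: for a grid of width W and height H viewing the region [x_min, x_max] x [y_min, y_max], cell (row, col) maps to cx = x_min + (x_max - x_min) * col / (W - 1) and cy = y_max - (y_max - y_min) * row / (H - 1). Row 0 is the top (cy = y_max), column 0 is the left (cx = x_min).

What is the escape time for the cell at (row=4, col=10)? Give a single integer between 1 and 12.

z_0 = 0 + 0i, c = 0.2000 + -0.9133i
Iter 1: z = 0.2000 + -0.9133i, |z|^2 = 0.8742
Iter 2: z = -0.5942 + -1.2787i, |z|^2 = 1.9880
Iter 3: z = -1.0819 + 0.6062i, |z|^2 = 1.5380
Iter 4: z = 1.0031 + -2.2250i, |z|^2 = 5.9571
Escaped at iteration 4

Answer: 4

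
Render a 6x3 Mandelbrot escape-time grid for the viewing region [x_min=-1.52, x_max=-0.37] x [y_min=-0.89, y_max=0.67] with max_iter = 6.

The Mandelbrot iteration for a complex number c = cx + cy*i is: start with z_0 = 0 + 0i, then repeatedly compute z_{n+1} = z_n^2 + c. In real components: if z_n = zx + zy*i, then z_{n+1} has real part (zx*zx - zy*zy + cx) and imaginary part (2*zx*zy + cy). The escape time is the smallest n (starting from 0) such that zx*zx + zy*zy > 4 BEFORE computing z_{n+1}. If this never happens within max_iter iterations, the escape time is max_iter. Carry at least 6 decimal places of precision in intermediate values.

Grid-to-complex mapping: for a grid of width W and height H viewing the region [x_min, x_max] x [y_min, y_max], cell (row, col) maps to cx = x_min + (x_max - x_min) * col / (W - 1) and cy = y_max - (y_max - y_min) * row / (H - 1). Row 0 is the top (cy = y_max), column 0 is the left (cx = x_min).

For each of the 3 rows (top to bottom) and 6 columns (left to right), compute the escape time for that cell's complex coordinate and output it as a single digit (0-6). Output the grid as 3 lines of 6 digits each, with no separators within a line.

Answer: 334466
666666
333345

Derivation:
(row=0, col=0): c = -1.5200 + 0.6700i → escape time 3
(row=0, col=1): c = -1.2900 + 0.6700i → escape time 3
(row=0, col=2): c = -1.0600 + 0.6700i → escape time 4
(row=0, col=3): c = -0.8300 + 0.6700i → escape time 4
(row=0, col=4): c = -0.6000 + 0.6700i → escape time 6
(row=0, col=5): c = -0.3700 + 0.6700i → escape time 6
(row=1, col=0): c = -1.5200 + -0.1100i → escape time 6
(row=1, col=1): c = -1.2900 + -0.1100i → escape time 6
(row=1, col=2): c = -1.0600 + -0.1100i → escape time 6
(row=1, col=3): c = -0.8300 + -0.1100i → escape time 6
(row=1, col=4): c = -0.6000 + -0.1100i → escape time 6
(row=1, col=5): c = -0.3700 + -0.1100i → escape time 6
(row=2, col=0): c = -1.5200 + -0.8900i → escape time 3
(row=2, col=1): c = -1.2900 + -0.8900i → escape time 3
(row=2, col=2): c = -1.0600 + -0.8900i → escape time 3
(row=2, col=3): c = -0.8300 + -0.8900i → escape time 3
(row=2, col=4): c = -0.6000 + -0.8900i → escape time 4
(row=2, col=5): c = -0.3700 + -0.8900i → escape time 5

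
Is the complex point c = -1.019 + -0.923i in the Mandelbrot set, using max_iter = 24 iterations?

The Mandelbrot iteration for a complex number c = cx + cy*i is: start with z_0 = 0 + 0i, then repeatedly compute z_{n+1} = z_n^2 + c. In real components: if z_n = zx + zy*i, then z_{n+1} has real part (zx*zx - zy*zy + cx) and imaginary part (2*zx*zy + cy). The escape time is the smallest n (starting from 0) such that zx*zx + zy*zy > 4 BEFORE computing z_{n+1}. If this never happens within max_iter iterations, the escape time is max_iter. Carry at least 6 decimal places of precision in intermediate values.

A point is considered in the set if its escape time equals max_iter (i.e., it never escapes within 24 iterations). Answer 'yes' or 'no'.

z_0 = 0 + 0i, c = -1.0190 + -0.9230i
Iter 1: z = -1.0190 + -0.9230i, |z|^2 = 1.8903
Iter 2: z = -0.8326 + 0.9581i, |z|^2 = 1.6111
Iter 3: z = -1.2437 + -2.5183i, |z|^2 = 7.8888
Escaped at iteration 3

Answer: no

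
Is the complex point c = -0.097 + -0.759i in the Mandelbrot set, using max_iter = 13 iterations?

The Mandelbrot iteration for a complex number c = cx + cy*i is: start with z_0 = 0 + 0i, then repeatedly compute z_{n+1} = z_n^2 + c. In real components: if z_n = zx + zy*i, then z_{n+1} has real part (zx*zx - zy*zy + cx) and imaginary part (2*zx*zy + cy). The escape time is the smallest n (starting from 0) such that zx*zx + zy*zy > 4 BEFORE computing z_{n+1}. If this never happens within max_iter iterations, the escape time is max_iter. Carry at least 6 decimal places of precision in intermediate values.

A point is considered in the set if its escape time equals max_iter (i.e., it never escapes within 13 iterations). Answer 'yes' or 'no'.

Answer: yes

Derivation:
z_0 = 0 + 0i, c = -0.0970 + -0.7590i
Iter 1: z = -0.0970 + -0.7590i, |z|^2 = 0.5855
Iter 2: z = -0.6637 + -0.6118i, |z|^2 = 0.8147
Iter 3: z = -0.0308 + 0.0530i, |z|^2 = 0.0038
Iter 4: z = -0.0989 + -0.7623i, |z|^2 = 0.5908
Iter 5: z = -0.6683 + -0.6083i, |z|^2 = 0.8166
Iter 6: z = -0.0204 + 0.0540i, |z|^2 = 0.0033
Iter 7: z = -0.0995 + -0.7612i, |z|^2 = 0.5893
Iter 8: z = -0.6665 + -0.6075i, |z|^2 = 0.8134
Iter 9: z = -0.0218 + 0.0509i, |z|^2 = 0.0031
Iter 10: z = -0.0991 + -0.7612i, |z|^2 = 0.5893
Iter 11: z = -0.6666 + -0.6081i, |z|^2 = 0.8142
Iter 12: z = -0.0224 + 0.0518i, |z|^2 = 0.0032
Did not escape in 13 iterations → in set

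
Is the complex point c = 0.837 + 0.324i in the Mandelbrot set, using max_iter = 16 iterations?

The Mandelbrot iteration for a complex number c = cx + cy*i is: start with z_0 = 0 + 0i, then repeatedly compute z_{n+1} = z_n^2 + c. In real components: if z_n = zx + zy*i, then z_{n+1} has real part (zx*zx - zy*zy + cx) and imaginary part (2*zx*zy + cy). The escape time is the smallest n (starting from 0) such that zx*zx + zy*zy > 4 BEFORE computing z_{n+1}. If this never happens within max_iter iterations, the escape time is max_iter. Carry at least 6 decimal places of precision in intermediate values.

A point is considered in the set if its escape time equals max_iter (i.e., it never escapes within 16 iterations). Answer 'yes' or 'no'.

Answer: no

Derivation:
z_0 = 0 + 0i, c = 0.8370 + 0.3240i
Iter 1: z = 0.8370 + 0.3240i, |z|^2 = 0.8055
Iter 2: z = 1.4326 + 0.8664i, |z|^2 = 2.8029
Iter 3: z = 2.1387 + 2.8063i, |z|^2 = 12.4496
Escaped at iteration 3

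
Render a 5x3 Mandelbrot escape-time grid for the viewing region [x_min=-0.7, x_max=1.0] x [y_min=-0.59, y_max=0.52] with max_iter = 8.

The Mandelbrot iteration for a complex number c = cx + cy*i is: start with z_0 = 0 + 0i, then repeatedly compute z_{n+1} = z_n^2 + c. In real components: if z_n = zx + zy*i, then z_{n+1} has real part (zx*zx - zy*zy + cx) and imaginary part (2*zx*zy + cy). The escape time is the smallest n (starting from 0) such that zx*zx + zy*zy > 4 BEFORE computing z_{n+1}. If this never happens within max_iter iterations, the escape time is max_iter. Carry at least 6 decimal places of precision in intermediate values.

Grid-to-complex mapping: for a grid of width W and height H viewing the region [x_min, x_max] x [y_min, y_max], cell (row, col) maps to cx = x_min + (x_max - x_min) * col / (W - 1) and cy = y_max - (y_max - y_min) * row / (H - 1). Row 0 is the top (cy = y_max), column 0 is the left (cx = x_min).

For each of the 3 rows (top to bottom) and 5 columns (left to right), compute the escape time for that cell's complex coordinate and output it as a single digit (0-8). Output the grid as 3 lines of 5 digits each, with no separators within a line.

(row=0, col=0): c = -0.7000 + 0.5200i → escape time 7
(row=0, col=1): c = -0.2750 + 0.5200i → escape time 8
(row=0, col=2): c = 0.1500 + 0.5200i → escape time 8
(row=0, col=3): c = 0.5750 + 0.5200i → escape time 4
(row=0, col=4): c = 1.0000 + 0.5200i → escape time 2
(row=1, col=0): c = -0.7000 + -0.0350i → escape time 8
(row=1, col=1): c = -0.2750 + -0.0350i → escape time 8
(row=1, col=2): c = 0.1500 + -0.0350i → escape time 8
(row=1, col=3): c = 0.5750 + -0.0350i → escape time 4
(row=1, col=4): c = 1.0000 + -0.0350i → escape time 2
(row=2, col=0): c = -0.7000 + -0.5900i → escape time 6
(row=2, col=1): c = -0.2750 + -0.5900i → escape time 8
(row=2, col=2): c = 0.1500 + -0.5900i → escape time 8
(row=2, col=3): c = 0.5750 + -0.5900i → escape time 3
(row=2, col=4): c = 1.0000 + -0.5900i → escape time 2

Answer: 78842
88842
68832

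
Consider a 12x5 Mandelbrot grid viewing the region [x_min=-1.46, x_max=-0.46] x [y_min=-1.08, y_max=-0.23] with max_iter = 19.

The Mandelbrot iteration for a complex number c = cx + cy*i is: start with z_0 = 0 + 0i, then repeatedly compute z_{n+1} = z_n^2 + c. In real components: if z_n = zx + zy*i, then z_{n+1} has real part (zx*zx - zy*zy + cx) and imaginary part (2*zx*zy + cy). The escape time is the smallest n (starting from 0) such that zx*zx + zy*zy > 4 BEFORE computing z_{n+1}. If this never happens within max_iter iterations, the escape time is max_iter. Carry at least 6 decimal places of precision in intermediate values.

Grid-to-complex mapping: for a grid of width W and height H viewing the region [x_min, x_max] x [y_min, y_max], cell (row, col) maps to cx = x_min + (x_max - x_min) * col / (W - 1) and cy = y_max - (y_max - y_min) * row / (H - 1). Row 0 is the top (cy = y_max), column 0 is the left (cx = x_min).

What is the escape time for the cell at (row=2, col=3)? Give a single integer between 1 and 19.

Answer: 3

Derivation:
z_0 = 0 + 0i, c = -1.1873 + -0.6550i
Iter 1: z = -1.1873 + -0.6550i, |z|^2 = 1.8386
Iter 2: z = -0.2067 + 0.9003i, |z|^2 = 0.8533
Iter 3: z = -1.9551 + -1.0272i, |z|^2 = 4.8777
Escaped at iteration 3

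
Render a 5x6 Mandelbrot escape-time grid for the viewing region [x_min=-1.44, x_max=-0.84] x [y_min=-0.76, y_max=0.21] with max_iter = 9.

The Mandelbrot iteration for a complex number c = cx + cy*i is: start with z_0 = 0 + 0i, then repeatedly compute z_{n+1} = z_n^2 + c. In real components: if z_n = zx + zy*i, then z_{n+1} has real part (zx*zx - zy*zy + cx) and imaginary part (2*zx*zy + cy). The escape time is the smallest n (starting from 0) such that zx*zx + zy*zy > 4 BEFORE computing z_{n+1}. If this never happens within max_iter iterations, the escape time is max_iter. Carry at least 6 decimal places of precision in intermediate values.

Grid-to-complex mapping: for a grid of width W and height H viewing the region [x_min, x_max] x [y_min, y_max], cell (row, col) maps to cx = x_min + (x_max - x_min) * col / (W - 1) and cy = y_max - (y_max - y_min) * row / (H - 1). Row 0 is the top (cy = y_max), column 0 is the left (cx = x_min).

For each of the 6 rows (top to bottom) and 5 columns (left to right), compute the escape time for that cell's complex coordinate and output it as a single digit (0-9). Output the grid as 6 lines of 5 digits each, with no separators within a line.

Answer: 59999
99999
69999
58787
33455
33334

Derivation:
(row=0, col=0): c = -1.4400 + 0.2100i → escape time 5
(row=0, col=1): c = -1.2900 + 0.2100i → escape time 9
(row=0, col=2): c = -1.1400 + 0.2100i → escape time 9
(row=0, col=3): c = -0.9900 + 0.2100i → escape time 9
(row=0, col=4): c = -0.8400 + 0.2100i → escape time 9
(row=1, col=0): c = -1.4400 + 0.0160i → escape time 9
(row=1, col=1): c = -1.2900 + 0.0160i → escape time 9
(row=1, col=2): c = -1.1400 + 0.0160i → escape time 9
(row=1, col=3): c = -0.9900 + 0.0160i → escape time 9
(row=1, col=4): c = -0.8400 + 0.0160i → escape time 9
(row=2, col=0): c = -1.4400 + -0.1780i → escape time 6
(row=2, col=1): c = -1.2900 + -0.1780i → escape time 9
(row=2, col=2): c = -1.1400 + -0.1780i → escape time 9
(row=2, col=3): c = -0.9900 + -0.1780i → escape time 9
(row=2, col=4): c = -0.8400 + -0.1780i → escape time 9
(row=3, col=0): c = -1.4400 + -0.3720i → escape time 5
(row=3, col=1): c = -1.2900 + -0.3720i → escape time 8
(row=3, col=2): c = -1.1400 + -0.3720i → escape time 7
(row=3, col=3): c = -0.9900 + -0.3720i → escape time 8
(row=3, col=4): c = -0.8400 + -0.3720i → escape time 7
(row=4, col=0): c = -1.4400 + -0.5660i → escape time 3
(row=4, col=1): c = -1.2900 + -0.5660i → escape time 3
(row=4, col=2): c = -1.1400 + -0.5660i → escape time 4
(row=4, col=3): c = -0.9900 + -0.5660i → escape time 5
(row=4, col=4): c = -0.8400 + -0.5660i → escape time 5
(row=5, col=0): c = -1.4400 + -0.7600i → escape time 3
(row=5, col=1): c = -1.2900 + -0.7600i → escape time 3
(row=5, col=2): c = -1.1400 + -0.7600i → escape time 3
(row=5, col=3): c = -0.9900 + -0.7600i → escape time 3
(row=5, col=4): c = -0.8400 + -0.7600i → escape time 4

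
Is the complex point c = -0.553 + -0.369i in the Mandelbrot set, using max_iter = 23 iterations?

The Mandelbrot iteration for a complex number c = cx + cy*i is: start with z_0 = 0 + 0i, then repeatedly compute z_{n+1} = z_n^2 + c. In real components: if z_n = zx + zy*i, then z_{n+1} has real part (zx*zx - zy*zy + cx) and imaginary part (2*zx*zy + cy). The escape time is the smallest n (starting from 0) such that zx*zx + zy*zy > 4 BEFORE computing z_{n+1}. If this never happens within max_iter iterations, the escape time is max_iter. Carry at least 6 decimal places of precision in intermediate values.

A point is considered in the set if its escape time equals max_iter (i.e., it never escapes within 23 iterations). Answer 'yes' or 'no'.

Answer: yes

Derivation:
z_0 = 0 + 0i, c = -0.5530 + -0.3690i
Iter 1: z = -0.5530 + -0.3690i, |z|^2 = 0.4420
Iter 2: z = -0.3834 + 0.0391i, |z|^2 = 0.1485
Iter 3: z = -0.4076 + -0.3990i, |z|^2 = 0.3253
Iter 4: z = -0.5461 + -0.0438i, |z|^2 = 0.3001
Iter 5: z = -0.2567 + -0.3212i, |z|^2 = 0.1691
Iter 6: z = -0.5903 + -0.2041i, |z|^2 = 0.3901
Iter 7: z = -0.2462 + -0.1281i, |z|^2 = 0.0770
Iter 8: z = -0.5088 + -0.3059i, |z|^2 = 0.3524
Iter 9: z = -0.3877 + -0.0577i, |z|^2 = 0.1537
Iter 10: z = -0.4060 + -0.3243i, |z|^2 = 0.2700
Iter 11: z = -0.4933 + -0.1057i, |z|^2 = 0.2545
Iter 12: z = -0.3208 + -0.2647i, |z|^2 = 0.1730
Iter 13: z = -0.5201 + -0.1992i, |z|^2 = 0.3102
Iter 14: z = -0.3221 + -0.1618i, |z|^2 = 0.1299
Iter 15: z = -0.4754 + -0.2648i, |z|^2 = 0.2961
Iter 16: z = -0.3971 + -0.1173i, |z|^2 = 0.1714
Iter 17: z = -0.4091 + -0.2759i, |z|^2 = 0.2435
Iter 18: z = -0.4618 + -0.1433i, |z|^2 = 0.2337
Iter 19: z = -0.3603 + -0.2367i, |z|^2 = 0.1858
Iter 20: z = -0.4792 + -0.1984i, |z|^2 = 0.2690
Iter 21: z = -0.3628 + -0.1788i, |z|^2 = 0.1636
Iter 22: z = -0.4534 + -0.2393i, |z|^2 = 0.2628
Did not escape in 23 iterations → in set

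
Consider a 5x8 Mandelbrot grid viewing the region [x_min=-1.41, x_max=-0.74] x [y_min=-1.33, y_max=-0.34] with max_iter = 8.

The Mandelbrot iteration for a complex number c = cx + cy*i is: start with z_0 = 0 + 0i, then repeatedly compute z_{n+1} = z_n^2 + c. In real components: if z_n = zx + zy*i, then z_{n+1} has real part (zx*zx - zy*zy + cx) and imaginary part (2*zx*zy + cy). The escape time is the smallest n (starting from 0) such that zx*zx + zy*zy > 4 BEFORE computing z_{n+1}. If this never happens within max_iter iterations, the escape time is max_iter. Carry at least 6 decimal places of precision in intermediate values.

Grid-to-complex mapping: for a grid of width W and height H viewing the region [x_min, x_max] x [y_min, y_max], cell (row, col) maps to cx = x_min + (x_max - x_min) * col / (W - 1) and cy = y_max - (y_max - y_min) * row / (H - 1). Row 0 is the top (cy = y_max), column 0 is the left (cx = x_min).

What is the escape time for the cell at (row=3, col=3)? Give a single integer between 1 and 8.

Answer: 4

Derivation:
z_0 = 0 + 0i, c = -0.9075 + -0.7643i
Iter 1: z = -0.9075 + -0.7643i, |z|^2 = 1.4077
Iter 2: z = -0.6681 + 0.6229i, |z|^2 = 0.8343
Iter 3: z = -0.8492 + -1.5966i, |z|^2 = 3.2701
Iter 4: z = -2.7354 + 1.9472i, |z|^2 = 11.2743
Escaped at iteration 4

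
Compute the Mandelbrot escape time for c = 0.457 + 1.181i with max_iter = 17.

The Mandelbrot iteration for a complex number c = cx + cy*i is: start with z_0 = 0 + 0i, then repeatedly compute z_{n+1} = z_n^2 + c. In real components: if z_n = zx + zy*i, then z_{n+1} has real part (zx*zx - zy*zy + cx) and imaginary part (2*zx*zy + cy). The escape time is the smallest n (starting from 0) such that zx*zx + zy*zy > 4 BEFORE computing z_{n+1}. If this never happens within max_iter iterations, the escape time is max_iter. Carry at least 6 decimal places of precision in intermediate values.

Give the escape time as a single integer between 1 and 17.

Answer: 2

Derivation:
z_0 = 0 + 0i, c = 0.4570 + 1.1810i
Iter 1: z = 0.4570 + 1.1810i, |z|^2 = 1.6036
Iter 2: z = -0.7289 + 2.2604i, |z|^2 = 5.6409
Escaped at iteration 2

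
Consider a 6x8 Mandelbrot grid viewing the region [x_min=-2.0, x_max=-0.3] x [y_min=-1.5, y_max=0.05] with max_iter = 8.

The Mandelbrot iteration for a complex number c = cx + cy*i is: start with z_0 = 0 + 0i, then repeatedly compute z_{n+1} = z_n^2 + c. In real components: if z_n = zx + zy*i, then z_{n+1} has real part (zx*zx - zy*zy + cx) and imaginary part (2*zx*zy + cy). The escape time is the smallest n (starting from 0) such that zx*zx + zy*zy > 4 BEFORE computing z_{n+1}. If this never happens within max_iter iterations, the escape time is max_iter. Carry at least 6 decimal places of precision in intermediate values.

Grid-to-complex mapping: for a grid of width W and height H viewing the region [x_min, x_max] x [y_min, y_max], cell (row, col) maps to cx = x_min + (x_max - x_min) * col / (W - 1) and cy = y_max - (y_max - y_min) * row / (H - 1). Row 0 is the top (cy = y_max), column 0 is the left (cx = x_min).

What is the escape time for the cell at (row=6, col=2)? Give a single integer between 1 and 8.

Answer: 2

Derivation:
z_0 = 0 + 0i, c = -1.3200 + -1.2786i
Iter 1: z = -1.3200 + -1.2786i, |z|^2 = 3.3771
Iter 2: z = -1.2123 + 2.0969i, |z|^2 = 5.8666
Escaped at iteration 2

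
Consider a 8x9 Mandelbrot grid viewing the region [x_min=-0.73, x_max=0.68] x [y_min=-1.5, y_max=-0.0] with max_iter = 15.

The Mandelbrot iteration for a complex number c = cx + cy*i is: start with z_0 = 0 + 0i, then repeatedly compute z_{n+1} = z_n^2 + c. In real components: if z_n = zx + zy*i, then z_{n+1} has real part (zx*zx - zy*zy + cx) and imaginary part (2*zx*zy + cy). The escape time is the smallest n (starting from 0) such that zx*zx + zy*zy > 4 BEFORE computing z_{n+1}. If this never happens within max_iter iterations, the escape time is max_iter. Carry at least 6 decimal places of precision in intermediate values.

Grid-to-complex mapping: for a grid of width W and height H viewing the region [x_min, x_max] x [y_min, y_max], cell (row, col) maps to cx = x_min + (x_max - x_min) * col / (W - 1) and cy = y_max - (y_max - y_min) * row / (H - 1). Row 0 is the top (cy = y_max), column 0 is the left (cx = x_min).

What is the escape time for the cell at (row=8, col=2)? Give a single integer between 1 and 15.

z_0 = 0 + 0i, c = -0.3271 + -1.5000i
Iter 1: z = -0.3271 + -1.5000i, |z|^2 = 2.3570
Iter 2: z = -2.4701 + -0.5186i, |z|^2 = 6.3704
Escaped at iteration 2

Answer: 2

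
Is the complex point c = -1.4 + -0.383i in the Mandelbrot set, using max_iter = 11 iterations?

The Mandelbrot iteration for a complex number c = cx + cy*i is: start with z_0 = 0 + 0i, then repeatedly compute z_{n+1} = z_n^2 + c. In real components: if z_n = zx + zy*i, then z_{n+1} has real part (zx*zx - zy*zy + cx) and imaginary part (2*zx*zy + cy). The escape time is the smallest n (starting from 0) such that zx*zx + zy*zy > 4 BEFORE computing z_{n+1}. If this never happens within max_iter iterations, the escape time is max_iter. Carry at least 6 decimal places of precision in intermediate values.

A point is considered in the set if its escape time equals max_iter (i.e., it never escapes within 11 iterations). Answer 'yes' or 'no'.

z_0 = 0 + 0i, c = -1.4000 + -0.3830i
Iter 1: z = -1.4000 + -0.3830i, |z|^2 = 2.1067
Iter 2: z = 0.4133 + 0.6894i, |z|^2 = 0.6461
Iter 3: z = -1.7044 + 0.1869i, |z|^2 = 2.9401
Iter 4: z = 1.4702 + -1.0200i, |z|^2 = 3.2020
Iter 5: z = -0.2789 + -3.3823i, |z|^2 = 11.5180
Escaped at iteration 5

Answer: no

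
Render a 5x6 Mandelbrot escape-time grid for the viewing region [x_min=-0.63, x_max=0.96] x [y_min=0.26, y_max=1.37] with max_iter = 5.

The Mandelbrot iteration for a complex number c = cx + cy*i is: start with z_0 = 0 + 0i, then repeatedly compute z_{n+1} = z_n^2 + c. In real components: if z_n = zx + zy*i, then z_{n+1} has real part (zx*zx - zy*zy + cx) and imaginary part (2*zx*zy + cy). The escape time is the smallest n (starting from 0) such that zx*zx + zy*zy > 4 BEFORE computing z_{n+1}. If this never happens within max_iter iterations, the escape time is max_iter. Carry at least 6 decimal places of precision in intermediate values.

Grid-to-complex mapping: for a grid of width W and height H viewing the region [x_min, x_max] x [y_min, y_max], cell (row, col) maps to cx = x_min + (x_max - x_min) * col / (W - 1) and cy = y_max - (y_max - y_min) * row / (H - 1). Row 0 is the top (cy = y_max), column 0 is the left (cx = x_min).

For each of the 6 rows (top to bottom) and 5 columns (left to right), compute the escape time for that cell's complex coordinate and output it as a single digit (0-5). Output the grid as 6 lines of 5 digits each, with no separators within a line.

(row=0, col=0): c = -0.6300 + 1.3700i → escape time 2
(row=0, col=1): c = -0.2325 + 1.3700i → escape time 2
(row=0, col=2): c = 0.1650 + 1.3700i → escape time 2
(row=0, col=3): c = 0.5625 + 1.3700i → escape time 2
(row=0, col=4): c = 0.9600 + 1.3700i → escape time 2
(row=1, col=0): c = -0.6300 + 1.1480i → escape time 3
(row=1, col=1): c = -0.2325 + 1.1480i → escape time 4
(row=1, col=2): c = 0.1650 + 1.1480i → escape time 3
(row=1, col=3): c = 0.5625 + 1.1480i → escape time 2
(row=1, col=4): c = 0.9600 + 1.1480i → escape time 2
(row=2, col=0): c = -0.6300 + 0.9260i → escape time 4
(row=2, col=1): c = -0.2325 + 0.9260i → escape time 5
(row=2, col=2): c = 0.1650 + 0.9260i → escape time 4
(row=2, col=3): c = 0.5625 + 0.9260i → escape time 3
(row=2, col=4): c = 0.9600 + 0.9260i → escape time 2
(row=3, col=0): c = -0.6300 + 0.7040i → escape time 5
(row=3, col=1): c = -0.2325 + 0.7040i → escape time 5
(row=3, col=2): c = 0.1650 + 0.7040i → escape time 5
(row=3, col=3): c = 0.5625 + 0.7040i → escape time 3
(row=3, col=4): c = 0.9600 + 0.7040i → escape time 2
(row=4, col=0): c = -0.6300 + 0.4820i → escape time 5
(row=4, col=1): c = -0.2325 + 0.4820i → escape time 5
(row=4, col=2): c = 0.1650 + 0.4820i → escape time 5
(row=4, col=3): c = 0.5625 + 0.4820i → escape time 4
(row=4, col=4): c = 0.9600 + 0.4820i → escape time 2
(row=5, col=0): c = -0.6300 + 0.2600i → escape time 5
(row=5, col=1): c = -0.2325 + 0.2600i → escape time 5
(row=5, col=2): c = 0.1650 + 0.2600i → escape time 5
(row=5, col=3): c = 0.5625 + 0.2600i → escape time 4
(row=5, col=4): c = 0.9600 + 0.2600i → escape time 3

Answer: 22222
34322
45432
55532
55542
55543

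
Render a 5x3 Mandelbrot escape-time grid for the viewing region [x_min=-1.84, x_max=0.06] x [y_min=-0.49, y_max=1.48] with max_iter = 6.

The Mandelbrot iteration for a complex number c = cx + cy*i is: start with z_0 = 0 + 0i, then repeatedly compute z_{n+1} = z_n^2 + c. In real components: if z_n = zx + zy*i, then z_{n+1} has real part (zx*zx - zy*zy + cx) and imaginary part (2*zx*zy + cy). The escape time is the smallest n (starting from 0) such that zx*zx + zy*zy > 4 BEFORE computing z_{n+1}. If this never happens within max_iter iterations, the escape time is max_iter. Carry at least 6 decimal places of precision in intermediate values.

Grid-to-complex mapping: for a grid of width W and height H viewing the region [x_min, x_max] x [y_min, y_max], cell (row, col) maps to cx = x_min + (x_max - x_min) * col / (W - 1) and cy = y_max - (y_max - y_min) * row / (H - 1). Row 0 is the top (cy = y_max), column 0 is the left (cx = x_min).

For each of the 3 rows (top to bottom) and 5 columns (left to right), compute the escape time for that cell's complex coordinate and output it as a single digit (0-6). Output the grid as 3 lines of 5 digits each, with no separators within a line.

(row=0, col=0): c = -1.8400 + 1.4800i → escape time 1
(row=0, col=1): c = -1.3650 + 1.4800i → escape time 1
(row=0, col=2): c = -0.8900 + 1.4800i → escape time 2
(row=0, col=3): c = -0.4150 + 1.4800i → escape time 2
(row=0, col=4): c = 0.0600 + 1.4800i → escape time 2
(row=1, col=0): c = -1.8400 + 0.4950i → escape time 3
(row=1, col=1): c = -1.3650 + 0.4950i → escape time 3
(row=1, col=2): c = -0.8900 + 0.4950i → escape time 5
(row=1, col=3): c = -0.4150 + 0.4950i → escape time 6
(row=1, col=4): c = 0.0600 + 0.4950i → escape time 6
(row=2, col=0): c = -1.8400 + -0.4900i → escape time 3
(row=2, col=1): c = -1.3650 + -0.4900i → escape time 3
(row=2, col=2): c = -0.8900 + -0.4900i → escape time 5
(row=2, col=3): c = -0.4150 + -0.4900i → escape time 6
(row=2, col=4): c = 0.0600 + -0.4900i → escape time 6

Answer: 11222
33566
33566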